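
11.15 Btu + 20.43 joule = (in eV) 7.355e+22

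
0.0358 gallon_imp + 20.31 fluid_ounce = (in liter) 0.7634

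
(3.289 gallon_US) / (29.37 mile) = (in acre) 6.509e-11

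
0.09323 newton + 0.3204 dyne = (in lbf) 0.02096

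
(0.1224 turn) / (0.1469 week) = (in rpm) 8.266e-05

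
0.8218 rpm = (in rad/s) 0.08606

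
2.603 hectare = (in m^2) 2.603e+04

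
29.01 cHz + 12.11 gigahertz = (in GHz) 12.11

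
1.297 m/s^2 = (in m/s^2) 1.297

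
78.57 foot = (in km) 0.02395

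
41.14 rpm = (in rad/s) 4.308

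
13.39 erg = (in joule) 1.339e-06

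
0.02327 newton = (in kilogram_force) 0.002373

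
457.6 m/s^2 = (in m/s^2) 457.6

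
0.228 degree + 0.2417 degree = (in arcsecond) 1691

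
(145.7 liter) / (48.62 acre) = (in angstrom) 7405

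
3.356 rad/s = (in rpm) 32.05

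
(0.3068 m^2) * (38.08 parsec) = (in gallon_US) 9.523e+19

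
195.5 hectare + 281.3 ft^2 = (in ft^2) 2.104e+07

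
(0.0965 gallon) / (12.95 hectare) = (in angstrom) 28.21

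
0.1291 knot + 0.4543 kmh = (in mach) 0.0005657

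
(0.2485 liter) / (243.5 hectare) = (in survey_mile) 6.341e-14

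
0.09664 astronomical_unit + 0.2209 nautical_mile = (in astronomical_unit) 0.09664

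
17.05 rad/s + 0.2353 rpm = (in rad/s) 17.07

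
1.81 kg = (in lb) 3.99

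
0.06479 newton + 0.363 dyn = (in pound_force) 0.01457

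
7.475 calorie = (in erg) 3.128e+08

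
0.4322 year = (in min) 2.272e+05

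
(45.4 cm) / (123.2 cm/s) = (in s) 0.3685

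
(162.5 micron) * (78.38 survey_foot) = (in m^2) 0.003882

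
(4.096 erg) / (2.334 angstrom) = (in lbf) 394.5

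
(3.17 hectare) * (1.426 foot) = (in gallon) 3.64e+06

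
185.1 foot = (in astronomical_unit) 3.771e-10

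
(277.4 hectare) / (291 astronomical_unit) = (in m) 6.372e-08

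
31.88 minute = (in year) 6.065e-05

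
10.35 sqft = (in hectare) 9.615e-05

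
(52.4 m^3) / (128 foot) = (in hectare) 0.0001343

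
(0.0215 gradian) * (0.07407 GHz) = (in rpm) 2.389e+05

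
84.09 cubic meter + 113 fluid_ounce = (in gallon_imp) 1.85e+04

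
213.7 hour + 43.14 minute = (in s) 7.719e+05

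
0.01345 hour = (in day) 0.0005604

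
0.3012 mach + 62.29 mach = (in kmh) 7.672e+04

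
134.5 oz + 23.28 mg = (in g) 3813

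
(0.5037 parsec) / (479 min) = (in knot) 1.051e+12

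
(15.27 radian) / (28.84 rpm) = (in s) 5.056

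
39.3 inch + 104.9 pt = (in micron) 1.035e+06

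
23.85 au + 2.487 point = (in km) 3.568e+09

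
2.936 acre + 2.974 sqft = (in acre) 2.936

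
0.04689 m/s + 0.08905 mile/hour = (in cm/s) 8.67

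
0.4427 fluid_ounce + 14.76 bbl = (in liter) 2347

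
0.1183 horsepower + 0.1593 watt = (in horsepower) 0.1185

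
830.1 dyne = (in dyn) 830.1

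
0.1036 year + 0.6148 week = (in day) 42.12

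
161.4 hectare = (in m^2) 1.614e+06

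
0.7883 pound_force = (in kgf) 0.3576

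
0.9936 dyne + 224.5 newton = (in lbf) 50.47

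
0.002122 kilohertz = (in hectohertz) 0.02122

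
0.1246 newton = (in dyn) 1.246e+04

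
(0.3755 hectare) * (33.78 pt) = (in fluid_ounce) 1.513e+06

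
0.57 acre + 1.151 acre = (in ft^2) 7.497e+04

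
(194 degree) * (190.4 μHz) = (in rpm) 0.006156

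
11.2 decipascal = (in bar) 1.12e-05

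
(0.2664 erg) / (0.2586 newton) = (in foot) 3.38e-07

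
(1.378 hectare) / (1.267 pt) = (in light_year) 3.259e-09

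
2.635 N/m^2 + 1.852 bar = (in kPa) 185.2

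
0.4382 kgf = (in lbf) 0.9661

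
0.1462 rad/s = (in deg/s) 8.377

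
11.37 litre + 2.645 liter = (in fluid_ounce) 473.9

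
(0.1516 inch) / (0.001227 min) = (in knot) 0.1017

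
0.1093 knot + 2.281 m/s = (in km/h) 8.414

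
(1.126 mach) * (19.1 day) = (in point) 1.794e+12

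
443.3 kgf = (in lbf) 977.3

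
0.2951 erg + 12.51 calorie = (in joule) 52.34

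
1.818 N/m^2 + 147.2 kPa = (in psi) 21.35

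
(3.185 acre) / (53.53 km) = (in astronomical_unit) 1.61e-12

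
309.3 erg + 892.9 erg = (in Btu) 1.139e-07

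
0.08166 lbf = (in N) 0.3632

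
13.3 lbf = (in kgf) 6.033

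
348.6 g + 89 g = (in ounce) 15.44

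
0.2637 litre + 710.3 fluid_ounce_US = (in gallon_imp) 4.679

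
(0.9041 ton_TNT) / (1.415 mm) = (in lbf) 6.01e+11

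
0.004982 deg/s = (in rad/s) 8.695e-05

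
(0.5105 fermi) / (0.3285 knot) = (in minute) 5.035e-17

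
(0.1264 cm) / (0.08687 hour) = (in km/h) 1.455e-05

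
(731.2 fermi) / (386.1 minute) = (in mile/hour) 7.061e-17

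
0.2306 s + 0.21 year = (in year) 0.21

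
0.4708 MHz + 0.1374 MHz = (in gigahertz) 0.0006082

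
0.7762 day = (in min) 1118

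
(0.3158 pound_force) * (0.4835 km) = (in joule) 679.2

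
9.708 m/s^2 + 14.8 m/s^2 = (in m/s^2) 24.51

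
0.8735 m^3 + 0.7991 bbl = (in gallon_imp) 220.1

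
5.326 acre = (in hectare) 2.155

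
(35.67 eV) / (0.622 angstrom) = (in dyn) 0.009188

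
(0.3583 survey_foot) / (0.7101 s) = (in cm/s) 15.38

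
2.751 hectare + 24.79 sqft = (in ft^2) 2.961e+05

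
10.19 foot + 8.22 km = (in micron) 8.223e+09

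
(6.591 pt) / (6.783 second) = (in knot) 0.0006663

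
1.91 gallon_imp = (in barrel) 0.05461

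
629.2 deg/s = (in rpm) 104.9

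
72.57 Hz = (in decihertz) 725.7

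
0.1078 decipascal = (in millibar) 0.0001078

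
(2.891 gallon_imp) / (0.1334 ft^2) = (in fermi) 1.06e+15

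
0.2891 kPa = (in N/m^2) 289.1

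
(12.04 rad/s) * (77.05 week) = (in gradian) 3.572e+10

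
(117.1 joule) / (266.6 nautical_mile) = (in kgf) 2.418e-05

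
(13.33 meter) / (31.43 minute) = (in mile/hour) 0.01581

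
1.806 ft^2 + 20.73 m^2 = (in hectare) 0.00209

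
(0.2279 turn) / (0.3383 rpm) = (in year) 1.282e-06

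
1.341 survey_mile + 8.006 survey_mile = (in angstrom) 1.504e+14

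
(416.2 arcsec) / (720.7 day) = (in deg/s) 1.857e-09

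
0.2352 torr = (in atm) 0.0003095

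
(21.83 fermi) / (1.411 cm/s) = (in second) 1.547e-12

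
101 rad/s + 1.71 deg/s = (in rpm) 964.8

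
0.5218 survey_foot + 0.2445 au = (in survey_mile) 2.273e+07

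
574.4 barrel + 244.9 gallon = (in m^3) 92.25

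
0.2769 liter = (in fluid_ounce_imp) 9.746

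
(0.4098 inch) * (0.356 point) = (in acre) 3.23e-10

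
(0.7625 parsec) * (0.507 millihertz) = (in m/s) 1.193e+13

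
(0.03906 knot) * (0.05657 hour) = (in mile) 0.002543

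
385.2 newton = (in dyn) 3.852e+07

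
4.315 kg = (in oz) 152.2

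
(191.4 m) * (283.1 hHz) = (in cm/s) 5.419e+08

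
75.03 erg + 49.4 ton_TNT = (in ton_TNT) 49.4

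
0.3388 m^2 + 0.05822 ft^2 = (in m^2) 0.3442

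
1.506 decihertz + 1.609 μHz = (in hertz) 0.1506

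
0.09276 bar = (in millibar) 92.76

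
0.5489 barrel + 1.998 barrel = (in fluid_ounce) 1.369e+04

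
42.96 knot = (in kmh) 79.56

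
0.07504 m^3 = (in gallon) 19.82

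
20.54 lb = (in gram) 9317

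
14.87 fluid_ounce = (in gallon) 0.1162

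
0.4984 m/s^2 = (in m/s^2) 0.4984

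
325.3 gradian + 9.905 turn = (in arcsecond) 1.389e+07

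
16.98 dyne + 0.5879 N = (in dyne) 5.881e+04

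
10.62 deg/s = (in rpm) 1.77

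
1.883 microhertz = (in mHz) 0.001883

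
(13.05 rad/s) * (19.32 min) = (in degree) 8.667e+05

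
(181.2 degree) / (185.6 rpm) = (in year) 5.16e-09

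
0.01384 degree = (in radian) 0.0002416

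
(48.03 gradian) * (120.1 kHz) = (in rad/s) 9.061e+04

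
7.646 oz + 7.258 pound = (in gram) 3509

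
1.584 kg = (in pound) 3.492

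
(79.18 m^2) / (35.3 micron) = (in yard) 2.453e+06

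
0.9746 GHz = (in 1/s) 9.746e+08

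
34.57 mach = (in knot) 2.288e+04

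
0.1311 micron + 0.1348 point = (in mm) 0.04769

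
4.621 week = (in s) 2.795e+06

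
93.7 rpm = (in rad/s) 9.812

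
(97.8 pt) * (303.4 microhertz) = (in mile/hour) 2.342e-05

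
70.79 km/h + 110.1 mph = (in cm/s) 6888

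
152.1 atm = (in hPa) 1.541e+05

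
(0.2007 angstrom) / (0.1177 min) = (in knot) 5.524e-12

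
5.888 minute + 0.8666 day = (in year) 0.002385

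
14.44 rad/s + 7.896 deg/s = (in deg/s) 835.2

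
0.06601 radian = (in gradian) 4.202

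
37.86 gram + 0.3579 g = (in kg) 0.03822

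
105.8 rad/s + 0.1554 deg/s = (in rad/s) 105.8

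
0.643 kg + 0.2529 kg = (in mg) 8.959e+05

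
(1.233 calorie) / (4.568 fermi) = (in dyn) 1.129e+20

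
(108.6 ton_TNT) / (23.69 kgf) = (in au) 0.01307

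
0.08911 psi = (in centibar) 0.6144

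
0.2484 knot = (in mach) 0.0003753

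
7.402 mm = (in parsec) 2.399e-19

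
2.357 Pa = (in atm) 2.326e-05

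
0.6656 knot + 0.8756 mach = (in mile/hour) 667.7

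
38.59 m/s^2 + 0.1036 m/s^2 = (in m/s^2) 38.69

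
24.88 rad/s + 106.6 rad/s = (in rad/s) 131.5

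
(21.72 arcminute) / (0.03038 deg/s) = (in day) 0.0001379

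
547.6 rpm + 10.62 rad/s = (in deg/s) 3894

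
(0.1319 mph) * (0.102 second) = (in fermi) 6.014e+12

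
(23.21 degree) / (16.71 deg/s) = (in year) 4.404e-08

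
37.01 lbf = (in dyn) 1.646e+07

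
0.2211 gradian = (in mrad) 3.473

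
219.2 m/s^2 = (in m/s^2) 219.2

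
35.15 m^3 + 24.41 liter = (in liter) 3.517e+04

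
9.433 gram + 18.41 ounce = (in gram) 531.3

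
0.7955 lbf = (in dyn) 3.539e+05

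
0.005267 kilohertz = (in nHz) 5.267e+09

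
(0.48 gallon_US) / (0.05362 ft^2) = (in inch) 14.36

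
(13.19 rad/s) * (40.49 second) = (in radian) 534.1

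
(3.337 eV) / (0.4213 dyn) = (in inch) 4.996e-12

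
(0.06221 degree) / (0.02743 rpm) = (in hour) 0.000105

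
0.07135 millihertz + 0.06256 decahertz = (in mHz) 625.7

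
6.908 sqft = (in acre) 0.0001586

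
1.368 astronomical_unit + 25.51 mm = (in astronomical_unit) 1.368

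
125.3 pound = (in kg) 56.84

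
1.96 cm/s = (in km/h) 0.07056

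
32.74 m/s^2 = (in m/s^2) 32.74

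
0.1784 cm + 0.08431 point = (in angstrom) 1.814e+07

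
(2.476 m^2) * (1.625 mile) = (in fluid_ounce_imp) 2.279e+08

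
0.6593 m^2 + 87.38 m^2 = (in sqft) 947.6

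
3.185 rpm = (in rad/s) 0.3335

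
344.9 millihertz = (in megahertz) 3.449e-07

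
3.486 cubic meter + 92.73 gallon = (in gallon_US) 1014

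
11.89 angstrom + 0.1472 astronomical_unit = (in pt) 6.242e+13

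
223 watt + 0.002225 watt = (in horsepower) 0.2991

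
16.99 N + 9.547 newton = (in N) 26.54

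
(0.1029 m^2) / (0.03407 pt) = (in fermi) 8.561e+18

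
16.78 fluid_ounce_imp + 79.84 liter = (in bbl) 0.5052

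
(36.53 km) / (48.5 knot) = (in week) 0.002421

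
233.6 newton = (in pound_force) 52.52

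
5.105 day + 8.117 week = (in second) 5.35e+06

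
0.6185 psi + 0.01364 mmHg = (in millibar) 42.66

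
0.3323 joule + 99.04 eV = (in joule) 0.3323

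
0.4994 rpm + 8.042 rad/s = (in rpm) 77.29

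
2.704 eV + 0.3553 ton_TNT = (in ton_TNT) 0.3553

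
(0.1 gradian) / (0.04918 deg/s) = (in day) 2.118e-05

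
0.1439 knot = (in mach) 0.0002174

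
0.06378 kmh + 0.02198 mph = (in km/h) 0.09915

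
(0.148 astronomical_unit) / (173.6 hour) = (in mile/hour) 7.925e+04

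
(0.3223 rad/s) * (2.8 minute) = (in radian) 54.15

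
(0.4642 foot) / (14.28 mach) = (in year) 9.227e-13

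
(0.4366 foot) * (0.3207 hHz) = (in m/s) 4.268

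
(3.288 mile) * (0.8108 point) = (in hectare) 0.0001514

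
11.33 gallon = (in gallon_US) 11.33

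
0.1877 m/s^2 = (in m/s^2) 0.1877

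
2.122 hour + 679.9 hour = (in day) 28.42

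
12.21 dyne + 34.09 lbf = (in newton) 151.6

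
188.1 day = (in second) 1.625e+07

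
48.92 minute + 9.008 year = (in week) 469.7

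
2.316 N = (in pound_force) 0.5207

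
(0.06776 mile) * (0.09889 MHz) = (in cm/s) 1.078e+09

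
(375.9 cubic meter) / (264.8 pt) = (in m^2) 4024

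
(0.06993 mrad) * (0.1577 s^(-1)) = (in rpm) 0.0001053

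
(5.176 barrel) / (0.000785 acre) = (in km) 0.000259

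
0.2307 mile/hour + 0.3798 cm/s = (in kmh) 0.3849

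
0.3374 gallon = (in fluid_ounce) 43.19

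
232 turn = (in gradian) 9.28e+04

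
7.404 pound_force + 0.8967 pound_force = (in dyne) 3.692e+06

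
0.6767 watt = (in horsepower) 0.0009075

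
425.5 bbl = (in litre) 6.765e+04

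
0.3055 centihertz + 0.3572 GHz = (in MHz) 357.2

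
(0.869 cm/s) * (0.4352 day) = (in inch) 1.286e+04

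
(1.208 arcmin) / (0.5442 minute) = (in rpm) 0.0001028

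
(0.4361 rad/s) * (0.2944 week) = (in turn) 1.236e+04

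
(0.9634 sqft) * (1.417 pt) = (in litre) 0.04474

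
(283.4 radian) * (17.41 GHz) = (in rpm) 4.712e+13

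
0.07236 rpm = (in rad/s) 0.007578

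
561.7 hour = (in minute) 3.37e+04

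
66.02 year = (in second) 2.082e+09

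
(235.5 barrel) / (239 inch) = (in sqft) 66.39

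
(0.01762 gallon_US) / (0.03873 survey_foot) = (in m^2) 0.00565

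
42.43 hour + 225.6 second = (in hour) 42.49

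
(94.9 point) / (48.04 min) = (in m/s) 1.161e-05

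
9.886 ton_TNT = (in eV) 2.582e+29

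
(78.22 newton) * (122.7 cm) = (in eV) 5.99e+20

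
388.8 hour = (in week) 2.314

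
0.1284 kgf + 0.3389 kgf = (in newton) 4.583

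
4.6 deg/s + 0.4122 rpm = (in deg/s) 7.073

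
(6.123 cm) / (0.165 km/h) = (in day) 1.546e-05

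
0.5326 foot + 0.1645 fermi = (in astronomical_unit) 1.085e-12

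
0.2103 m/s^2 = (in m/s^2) 0.2103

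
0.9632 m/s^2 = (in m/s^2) 0.9632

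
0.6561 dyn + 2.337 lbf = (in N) 10.4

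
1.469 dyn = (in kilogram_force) 1.498e-06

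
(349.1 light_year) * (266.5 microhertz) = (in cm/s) 8.802e+16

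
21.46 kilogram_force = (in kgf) 21.46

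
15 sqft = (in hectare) 0.0001394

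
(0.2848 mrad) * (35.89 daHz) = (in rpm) 0.9761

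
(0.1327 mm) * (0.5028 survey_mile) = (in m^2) 0.1074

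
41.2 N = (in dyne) 4.12e+06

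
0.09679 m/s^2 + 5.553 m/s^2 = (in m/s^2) 5.65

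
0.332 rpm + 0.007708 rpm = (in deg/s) 2.038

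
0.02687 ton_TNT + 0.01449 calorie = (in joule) 1.124e+08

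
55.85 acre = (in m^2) 2.26e+05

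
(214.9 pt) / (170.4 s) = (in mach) 1.307e-06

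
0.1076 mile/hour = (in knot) 0.0935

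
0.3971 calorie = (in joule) 1.661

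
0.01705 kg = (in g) 17.05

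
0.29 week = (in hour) 48.72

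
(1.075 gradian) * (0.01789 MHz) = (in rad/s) 302.1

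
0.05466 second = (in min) 0.000911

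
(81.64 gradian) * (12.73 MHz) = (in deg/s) 9.353e+08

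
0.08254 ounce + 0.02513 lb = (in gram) 13.74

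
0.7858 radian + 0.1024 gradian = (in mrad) 787.4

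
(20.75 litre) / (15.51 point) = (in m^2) 3.792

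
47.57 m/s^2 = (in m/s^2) 47.57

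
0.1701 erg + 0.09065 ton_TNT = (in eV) 2.367e+27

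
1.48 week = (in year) 0.02838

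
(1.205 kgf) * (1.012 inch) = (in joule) 0.3038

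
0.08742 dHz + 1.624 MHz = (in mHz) 1.624e+09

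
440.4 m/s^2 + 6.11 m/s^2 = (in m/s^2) 446.5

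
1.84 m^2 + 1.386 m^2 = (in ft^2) 34.72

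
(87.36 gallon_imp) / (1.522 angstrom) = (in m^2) 2.609e+09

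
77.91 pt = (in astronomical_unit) 1.837e-13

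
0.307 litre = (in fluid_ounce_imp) 10.8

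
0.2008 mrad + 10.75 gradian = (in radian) 0.1691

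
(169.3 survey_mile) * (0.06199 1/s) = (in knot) 3.283e+04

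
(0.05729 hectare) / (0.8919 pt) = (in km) 1821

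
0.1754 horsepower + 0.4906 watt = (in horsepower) 0.1761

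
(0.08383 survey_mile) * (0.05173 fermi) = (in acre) 1.725e-18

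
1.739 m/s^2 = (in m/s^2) 1.739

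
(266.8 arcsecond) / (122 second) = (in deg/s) 0.0006075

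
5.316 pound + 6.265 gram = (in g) 2418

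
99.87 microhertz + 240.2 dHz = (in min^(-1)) 1441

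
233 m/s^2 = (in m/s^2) 233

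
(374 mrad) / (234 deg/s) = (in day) 1.06e-06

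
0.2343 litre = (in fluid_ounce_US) 7.923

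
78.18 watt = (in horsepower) 0.1048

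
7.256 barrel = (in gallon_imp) 253.8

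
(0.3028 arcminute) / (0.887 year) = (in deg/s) 1.804e-10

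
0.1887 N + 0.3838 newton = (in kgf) 0.05838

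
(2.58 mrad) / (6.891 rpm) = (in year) 1.134e-10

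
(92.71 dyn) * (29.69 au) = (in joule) 4.118e+09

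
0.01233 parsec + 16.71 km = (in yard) 4.161e+14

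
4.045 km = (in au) 2.704e-08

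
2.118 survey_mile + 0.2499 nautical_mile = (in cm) 3.871e+05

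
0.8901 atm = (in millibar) 901.9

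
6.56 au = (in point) 2.782e+15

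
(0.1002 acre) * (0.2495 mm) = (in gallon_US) 26.73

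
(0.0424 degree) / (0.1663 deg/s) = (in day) 2.951e-06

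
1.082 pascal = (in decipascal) 10.82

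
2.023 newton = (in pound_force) 0.4548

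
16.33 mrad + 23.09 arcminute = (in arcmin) 79.23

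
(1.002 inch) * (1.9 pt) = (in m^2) 1.706e-05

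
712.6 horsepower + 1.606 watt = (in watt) 5.314e+05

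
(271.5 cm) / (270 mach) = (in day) 3.418e-10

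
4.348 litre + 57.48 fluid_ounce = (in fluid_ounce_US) 204.5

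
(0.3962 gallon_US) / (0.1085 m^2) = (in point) 39.18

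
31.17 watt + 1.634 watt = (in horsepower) 0.04399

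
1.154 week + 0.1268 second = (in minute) 1.163e+04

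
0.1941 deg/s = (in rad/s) 0.003388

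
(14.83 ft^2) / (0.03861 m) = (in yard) 39.02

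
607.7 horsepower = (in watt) 4.532e+05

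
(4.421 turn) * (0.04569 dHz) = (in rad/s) 0.1269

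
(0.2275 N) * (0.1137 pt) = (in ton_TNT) 2.181e-15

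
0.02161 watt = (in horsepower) 2.898e-05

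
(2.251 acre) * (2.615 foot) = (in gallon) 1.918e+06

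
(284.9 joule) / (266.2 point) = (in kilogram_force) 309.4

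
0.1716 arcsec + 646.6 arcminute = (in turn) 0.02994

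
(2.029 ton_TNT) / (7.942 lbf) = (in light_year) 2.54e-08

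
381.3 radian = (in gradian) 2.427e+04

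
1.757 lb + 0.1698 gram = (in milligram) 7.971e+05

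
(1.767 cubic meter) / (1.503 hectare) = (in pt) 0.3333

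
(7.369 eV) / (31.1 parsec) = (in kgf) 1.255e-37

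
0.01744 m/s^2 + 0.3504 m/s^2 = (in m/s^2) 0.3678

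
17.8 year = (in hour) 1.559e+05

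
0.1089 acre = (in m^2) 440.7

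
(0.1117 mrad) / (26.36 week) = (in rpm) 6.691e-11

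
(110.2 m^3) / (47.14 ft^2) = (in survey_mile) 0.01564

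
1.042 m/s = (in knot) 2.025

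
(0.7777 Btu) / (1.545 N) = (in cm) 5.311e+04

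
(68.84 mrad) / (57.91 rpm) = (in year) 3.6e-10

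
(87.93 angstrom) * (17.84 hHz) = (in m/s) 1.569e-05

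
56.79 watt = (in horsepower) 0.07616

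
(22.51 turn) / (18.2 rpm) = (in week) 0.0001227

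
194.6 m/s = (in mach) 0.5715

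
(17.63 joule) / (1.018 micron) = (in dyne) 1.732e+12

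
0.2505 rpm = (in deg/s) 1.503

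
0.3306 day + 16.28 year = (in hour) 1.426e+05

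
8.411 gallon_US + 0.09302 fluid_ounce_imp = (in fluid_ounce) 1077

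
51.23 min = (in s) 3074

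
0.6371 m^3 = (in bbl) 4.007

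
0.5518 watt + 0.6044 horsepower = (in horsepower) 0.6051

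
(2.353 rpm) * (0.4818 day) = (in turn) 1632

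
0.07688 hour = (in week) 0.0004576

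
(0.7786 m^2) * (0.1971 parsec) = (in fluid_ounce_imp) 1.667e+20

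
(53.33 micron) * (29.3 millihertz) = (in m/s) 1.563e-06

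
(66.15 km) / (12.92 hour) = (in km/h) 5.12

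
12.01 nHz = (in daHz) 1.201e-09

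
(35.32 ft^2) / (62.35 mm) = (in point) 1.492e+05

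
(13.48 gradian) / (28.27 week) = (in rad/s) 1.238e-08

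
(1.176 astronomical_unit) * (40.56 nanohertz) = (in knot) 1.387e+04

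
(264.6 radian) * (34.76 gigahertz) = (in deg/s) 5.27e+14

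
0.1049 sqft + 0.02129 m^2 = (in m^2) 0.03104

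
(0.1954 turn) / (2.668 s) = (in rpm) 4.394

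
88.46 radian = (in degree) 5068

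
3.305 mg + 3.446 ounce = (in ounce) 3.446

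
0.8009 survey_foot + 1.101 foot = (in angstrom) 5.797e+09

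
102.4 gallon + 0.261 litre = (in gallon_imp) 85.32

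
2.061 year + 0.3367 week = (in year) 2.067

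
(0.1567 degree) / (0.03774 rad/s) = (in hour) 2.013e-05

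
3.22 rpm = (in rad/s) 0.3372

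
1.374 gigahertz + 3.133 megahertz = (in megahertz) 1377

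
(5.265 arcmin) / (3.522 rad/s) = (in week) 7.19e-10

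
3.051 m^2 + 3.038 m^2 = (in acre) 0.001505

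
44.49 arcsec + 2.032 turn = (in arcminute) 4.389e+04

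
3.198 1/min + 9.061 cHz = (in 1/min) 8.635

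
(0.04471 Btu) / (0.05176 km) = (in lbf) 0.2049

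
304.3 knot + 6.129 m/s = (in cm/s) 1.627e+04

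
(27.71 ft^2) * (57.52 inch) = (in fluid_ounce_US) 1.272e+05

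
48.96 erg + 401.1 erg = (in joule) 4.501e-05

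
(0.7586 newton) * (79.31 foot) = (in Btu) 0.01738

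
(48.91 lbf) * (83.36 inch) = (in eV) 2.875e+21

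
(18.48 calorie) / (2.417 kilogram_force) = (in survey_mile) 0.002027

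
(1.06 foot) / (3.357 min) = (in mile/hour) 0.003588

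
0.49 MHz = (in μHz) 4.9e+11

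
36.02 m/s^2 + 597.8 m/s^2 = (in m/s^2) 633.8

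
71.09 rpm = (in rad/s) 7.445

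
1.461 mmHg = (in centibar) 0.1948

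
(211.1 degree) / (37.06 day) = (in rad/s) 1.151e-06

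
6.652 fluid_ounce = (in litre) 0.1967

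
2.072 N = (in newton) 2.072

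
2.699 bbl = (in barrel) 2.699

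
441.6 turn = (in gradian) 1.766e+05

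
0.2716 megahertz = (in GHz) 0.0002716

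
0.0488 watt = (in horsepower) 6.544e-05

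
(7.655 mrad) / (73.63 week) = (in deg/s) 9.849e-09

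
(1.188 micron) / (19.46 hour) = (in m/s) 1.696e-11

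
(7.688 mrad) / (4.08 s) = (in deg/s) 0.108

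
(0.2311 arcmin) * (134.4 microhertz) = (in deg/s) 5.177e-07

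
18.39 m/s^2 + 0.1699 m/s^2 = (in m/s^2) 18.56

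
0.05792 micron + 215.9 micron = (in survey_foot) 0.0007085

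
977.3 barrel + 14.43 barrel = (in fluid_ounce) 5.332e+06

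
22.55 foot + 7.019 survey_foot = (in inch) 354.8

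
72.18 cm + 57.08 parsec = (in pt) 4.993e+21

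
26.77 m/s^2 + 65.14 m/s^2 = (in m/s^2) 91.91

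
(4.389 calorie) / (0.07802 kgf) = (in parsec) 7.778e-16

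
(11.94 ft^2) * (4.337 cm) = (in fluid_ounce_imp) 1693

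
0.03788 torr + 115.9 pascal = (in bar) 0.00121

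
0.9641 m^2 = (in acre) 0.0002382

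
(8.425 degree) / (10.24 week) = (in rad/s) 2.374e-08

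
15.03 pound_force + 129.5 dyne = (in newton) 66.86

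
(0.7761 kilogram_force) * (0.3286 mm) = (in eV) 1.561e+16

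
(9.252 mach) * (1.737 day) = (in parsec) 1.532e-08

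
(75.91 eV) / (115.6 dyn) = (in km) 1.052e-17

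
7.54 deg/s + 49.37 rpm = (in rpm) 50.63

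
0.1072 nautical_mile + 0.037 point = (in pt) 5.628e+05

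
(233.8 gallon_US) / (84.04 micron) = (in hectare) 1.053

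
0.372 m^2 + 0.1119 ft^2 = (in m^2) 0.3824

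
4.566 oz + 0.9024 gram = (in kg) 0.1303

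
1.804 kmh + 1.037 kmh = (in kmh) 2.841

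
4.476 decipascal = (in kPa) 0.0004476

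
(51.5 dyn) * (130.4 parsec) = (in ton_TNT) 4.953e+05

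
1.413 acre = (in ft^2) 6.155e+04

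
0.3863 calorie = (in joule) 1.616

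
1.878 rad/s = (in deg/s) 107.6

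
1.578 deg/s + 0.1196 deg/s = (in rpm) 0.2829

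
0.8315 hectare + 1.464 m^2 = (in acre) 2.055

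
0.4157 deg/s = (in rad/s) 0.007255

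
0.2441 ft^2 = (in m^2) 0.02268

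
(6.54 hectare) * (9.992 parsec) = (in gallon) 5.327e+24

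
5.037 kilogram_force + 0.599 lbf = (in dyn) 5.206e+06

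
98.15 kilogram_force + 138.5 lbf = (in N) 1579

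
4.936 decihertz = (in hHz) 0.004936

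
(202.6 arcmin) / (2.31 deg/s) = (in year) 4.635e-08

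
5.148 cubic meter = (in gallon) 1360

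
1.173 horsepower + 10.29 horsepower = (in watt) 8548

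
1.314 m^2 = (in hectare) 0.0001314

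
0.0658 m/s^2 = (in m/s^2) 0.0658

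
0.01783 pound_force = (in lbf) 0.01783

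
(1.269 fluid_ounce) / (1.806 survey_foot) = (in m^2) 6.818e-05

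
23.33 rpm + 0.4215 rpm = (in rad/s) 2.487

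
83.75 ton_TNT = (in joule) 3.504e+11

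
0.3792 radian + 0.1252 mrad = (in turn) 0.06037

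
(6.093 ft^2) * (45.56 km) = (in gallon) 6.813e+06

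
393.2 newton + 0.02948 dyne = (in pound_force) 88.39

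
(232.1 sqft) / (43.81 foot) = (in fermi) 1.615e+15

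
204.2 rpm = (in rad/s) 21.38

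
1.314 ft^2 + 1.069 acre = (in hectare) 0.4326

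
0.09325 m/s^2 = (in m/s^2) 0.09325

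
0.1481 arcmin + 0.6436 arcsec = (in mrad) 0.0462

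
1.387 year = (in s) 4.374e+07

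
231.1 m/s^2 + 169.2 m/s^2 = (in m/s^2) 400.3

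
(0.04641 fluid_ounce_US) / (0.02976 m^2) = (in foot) 0.0001513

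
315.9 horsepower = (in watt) 2.356e+05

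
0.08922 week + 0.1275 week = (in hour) 36.41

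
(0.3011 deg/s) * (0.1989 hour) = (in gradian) 239.6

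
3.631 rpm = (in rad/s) 0.3802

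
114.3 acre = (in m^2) 4.626e+05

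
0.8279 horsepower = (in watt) 617.4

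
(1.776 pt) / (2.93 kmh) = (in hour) 2.138e-07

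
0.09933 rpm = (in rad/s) 0.0104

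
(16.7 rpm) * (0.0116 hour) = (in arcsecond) 1.506e+07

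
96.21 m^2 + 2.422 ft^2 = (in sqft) 1038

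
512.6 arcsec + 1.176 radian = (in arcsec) 2.431e+05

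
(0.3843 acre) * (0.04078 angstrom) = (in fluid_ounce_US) 0.0002145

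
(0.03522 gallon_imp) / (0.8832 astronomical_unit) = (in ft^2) 1.304e-14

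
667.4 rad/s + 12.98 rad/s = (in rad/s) 680.4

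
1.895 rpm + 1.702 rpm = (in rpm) 3.597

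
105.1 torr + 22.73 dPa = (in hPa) 140.1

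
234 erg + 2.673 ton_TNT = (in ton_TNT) 2.673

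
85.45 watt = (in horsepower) 0.1146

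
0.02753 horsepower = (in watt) 20.53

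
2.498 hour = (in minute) 149.9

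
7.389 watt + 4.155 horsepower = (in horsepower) 4.165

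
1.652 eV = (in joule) 2.647e-19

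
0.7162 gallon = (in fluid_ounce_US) 91.67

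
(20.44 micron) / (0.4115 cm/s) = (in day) 5.749e-08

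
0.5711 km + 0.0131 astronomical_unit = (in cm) 1.96e+11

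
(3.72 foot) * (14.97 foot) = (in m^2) 5.174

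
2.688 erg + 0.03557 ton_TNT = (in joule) 1.488e+08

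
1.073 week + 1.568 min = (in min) 1.082e+04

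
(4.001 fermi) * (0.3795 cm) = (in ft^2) 1.634e-16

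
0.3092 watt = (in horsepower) 0.0004146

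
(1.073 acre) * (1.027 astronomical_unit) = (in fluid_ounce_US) 2.256e+19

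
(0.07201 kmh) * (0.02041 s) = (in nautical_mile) 2.204e-07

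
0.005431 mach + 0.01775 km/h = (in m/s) 1.854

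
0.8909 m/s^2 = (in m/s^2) 0.8909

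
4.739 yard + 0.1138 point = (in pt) 1.228e+04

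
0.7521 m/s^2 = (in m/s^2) 0.7521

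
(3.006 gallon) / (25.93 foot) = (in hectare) 1.44e-07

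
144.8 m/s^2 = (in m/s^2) 144.8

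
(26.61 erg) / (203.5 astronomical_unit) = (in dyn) 8.741e-15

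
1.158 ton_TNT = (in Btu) 4.592e+06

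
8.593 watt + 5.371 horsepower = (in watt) 4014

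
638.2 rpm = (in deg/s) 3829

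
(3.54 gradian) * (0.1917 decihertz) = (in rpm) 0.01018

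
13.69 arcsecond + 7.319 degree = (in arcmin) 439.4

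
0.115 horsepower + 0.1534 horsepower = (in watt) 200.1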